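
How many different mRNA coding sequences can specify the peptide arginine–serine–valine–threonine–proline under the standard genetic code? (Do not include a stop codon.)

Arg: 6 codons.
Ser: 6 codons.
Val: 4 codons.
Thr: 4 codons.
Pro: 4 codons.
6 × 6 × 4 × 4 × 4 = 2304.

2304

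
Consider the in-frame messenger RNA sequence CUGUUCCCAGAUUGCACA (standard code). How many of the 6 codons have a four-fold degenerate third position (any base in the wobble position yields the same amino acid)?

Codon 1 CUG (Leu): third position 4-fold.
Codon 2 UUC (Phe): third position 2-fold.
Codon 3 CCA (Pro): third position 4-fold.
Codon 4 GAU (Asp): third position 2-fold.
Codon 5 UGC (Cys): third position 2-fold.
Codon 6 ACA (Thr): third position 4-fold.
Four-fold degenerate third positions: 3.

3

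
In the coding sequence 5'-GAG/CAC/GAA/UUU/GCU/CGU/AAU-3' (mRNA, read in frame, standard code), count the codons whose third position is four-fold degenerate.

Codon 1 GAG (Glu): third position 2-fold.
Codon 2 CAC (His): third position 2-fold.
Codon 3 GAA (Glu): third position 2-fold.
Codon 4 UUU (Phe): third position 2-fold.
Codon 5 GCU (Ala): third position 4-fold.
Codon 6 CGU (Arg): third position 4-fold.
Codon 7 AAU (Asn): third position 2-fold.
Four-fold degenerate third positions: 2.

2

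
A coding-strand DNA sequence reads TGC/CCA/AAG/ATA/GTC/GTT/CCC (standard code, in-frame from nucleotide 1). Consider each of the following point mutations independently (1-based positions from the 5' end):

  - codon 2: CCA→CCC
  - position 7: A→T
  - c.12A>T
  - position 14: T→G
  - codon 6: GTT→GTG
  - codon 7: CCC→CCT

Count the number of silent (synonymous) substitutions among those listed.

4

Codon 2: CCA (Pro) → CCC (Pro) — synonymous.
Codon 3: AAG (Lys) → TAG (Stop) — nonsense.
Codon 4: ATA (Ile) → ATT (Ile) — synonymous.
Codon 5: GTC (Val) → GGC (Gly) — missense.
Codon 6: GTT (Val) → GTG (Val) — synonymous.
Codon 7: CCC (Pro) → CCT (Pro) — synonymous.
Synonymous: 4 of 6.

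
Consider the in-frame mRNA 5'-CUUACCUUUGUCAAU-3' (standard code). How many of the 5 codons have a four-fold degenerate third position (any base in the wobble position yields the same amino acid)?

3

Codon 1 CUU (Leu): third position 4-fold.
Codon 2 ACC (Thr): third position 4-fold.
Codon 3 UUU (Phe): third position 2-fold.
Codon 4 GUC (Val): third position 4-fold.
Codon 5 AAU (Asn): third position 2-fold.
Four-fold degenerate third positions: 3.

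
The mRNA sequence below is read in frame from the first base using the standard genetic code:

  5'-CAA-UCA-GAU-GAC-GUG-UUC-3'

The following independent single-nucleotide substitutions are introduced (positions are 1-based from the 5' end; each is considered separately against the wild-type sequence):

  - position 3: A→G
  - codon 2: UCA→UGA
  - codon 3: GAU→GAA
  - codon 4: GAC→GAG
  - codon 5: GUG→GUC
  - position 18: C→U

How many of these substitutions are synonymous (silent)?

3

Codon 1: CAA (Gln) → CAG (Gln) — synonymous.
Codon 2: UCA (Ser) → UGA (Stop) — nonsense.
Codon 3: GAU (Asp) → GAA (Glu) — missense.
Codon 4: GAC (Asp) → GAG (Glu) — missense.
Codon 5: GUG (Val) → GUC (Val) — synonymous.
Codon 6: UUC (Phe) → UUU (Phe) — synonymous.
Synonymous: 3 of 6.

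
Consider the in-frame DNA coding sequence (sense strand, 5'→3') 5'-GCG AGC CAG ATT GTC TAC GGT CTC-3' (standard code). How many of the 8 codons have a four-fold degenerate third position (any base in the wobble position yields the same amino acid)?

Codon 1 GCG (Ala): third position 4-fold.
Codon 2 AGC (Ser): third position 2-fold.
Codon 3 CAG (Gln): third position 2-fold.
Codon 4 ATT (Ile): third position 3-fold.
Codon 5 GTC (Val): third position 4-fold.
Codon 6 TAC (Tyr): third position 2-fold.
Codon 7 GGT (Gly): third position 4-fold.
Codon 8 CTC (Leu): third position 4-fold.
Four-fold degenerate third positions: 4.

4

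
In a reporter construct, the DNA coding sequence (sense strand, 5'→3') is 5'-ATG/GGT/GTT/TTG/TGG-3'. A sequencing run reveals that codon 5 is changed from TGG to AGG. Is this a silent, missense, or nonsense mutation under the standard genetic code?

missense

Position 13 falls in codon 5: TGG → Trp.
After the substitution the codon is AGG → Arg.
Trp ≠ Arg, so this is a missense mutation.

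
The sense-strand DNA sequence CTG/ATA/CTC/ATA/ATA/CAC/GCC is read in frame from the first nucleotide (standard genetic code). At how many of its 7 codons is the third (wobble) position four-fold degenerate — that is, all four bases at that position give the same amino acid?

3

Codon 1 CTG (Leu): third position 4-fold.
Codon 2 ATA (Ile): third position 3-fold.
Codon 3 CTC (Leu): third position 4-fold.
Codon 4 ATA (Ile): third position 3-fold.
Codon 5 ATA (Ile): third position 3-fold.
Codon 6 CAC (His): third position 2-fold.
Codon 7 GCC (Ala): third position 4-fold.
Four-fold degenerate third positions: 3.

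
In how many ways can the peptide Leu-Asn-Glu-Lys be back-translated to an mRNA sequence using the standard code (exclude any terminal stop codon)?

48

Leu: 6 codons.
Asn: 2 codons.
Glu: 2 codons.
Lys: 2 codons.
6 × 2 × 2 × 2 = 48.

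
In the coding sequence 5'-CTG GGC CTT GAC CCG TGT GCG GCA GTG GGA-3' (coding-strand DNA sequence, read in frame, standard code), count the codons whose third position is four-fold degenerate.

Codon 1 CTG (Leu): third position 4-fold.
Codon 2 GGC (Gly): third position 4-fold.
Codon 3 CTT (Leu): third position 4-fold.
Codon 4 GAC (Asp): third position 2-fold.
Codon 5 CCG (Pro): third position 4-fold.
Codon 6 TGT (Cys): third position 2-fold.
Codon 7 GCG (Ala): third position 4-fold.
Codon 8 GCA (Ala): third position 4-fold.
Codon 9 GTG (Val): third position 4-fold.
Codon 10 GGA (Gly): third position 4-fold.
Four-fold degenerate third positions: 8.

8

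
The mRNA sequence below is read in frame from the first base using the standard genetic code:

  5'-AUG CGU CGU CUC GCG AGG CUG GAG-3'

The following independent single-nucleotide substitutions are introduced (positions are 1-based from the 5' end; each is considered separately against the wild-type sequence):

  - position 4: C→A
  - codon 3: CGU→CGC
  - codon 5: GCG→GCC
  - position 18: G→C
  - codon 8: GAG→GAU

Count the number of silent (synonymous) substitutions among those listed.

Codon 2: CGU (Arg) → AGU (Ser) — missense.
Codon 3: CGU (Arg) → CGC (Arg) — synonymous.
Codon 5: GCG (Ala) → GCC (Ala) — synonymous.
Codon 6: AGG (Arg) → AGC (Ser) — missense.
Codon 8: GAG (Glu) → GAU (Asp) — missense.
Synonymous: 2 of 5.

2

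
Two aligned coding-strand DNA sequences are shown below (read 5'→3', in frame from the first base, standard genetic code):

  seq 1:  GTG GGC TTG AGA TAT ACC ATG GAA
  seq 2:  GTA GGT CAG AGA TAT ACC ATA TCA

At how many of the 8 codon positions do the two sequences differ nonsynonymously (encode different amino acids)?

Codon 1: GTG Val / GTA Val — synonymous.
Codon 2: GGC Gly / GGT Gly — synonymous.
Codon 3: TTG Leu / CAG Gln — nonsynonymous.
Codon 4: AGA Arg / AGA Arg — identical.
Codon 5: TAT Tyr / TAT Tyr — identical.
Codon 6: ACC Thr / ACC Thr — identical.
Codon 7: ATG Met / ATA Ile — nonsynonymous.
Codon 8: GAA Glu / TCA Ser — nonsynonymous.
Nonsynonymous differences: 3.

3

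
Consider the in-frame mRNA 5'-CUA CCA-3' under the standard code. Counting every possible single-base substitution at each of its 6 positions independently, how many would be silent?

Codon 1 (CUA, Leu): 4 synonymous substitutions.
Codon 2 (CCA, Pro): 3 synonymous substitutions.
Total: 4 + 3 = 7.

7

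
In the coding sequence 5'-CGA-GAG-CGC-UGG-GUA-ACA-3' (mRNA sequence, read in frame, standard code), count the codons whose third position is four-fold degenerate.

Codon 1 CGA (Arg): third position 4-fold.
Codon 2 GAG (Glu): third position 2-fold.
Codon 3 CGC (Arg): third position 4-fold.
Codon 4 UGG (Trp): third position 1-fold.
Codon 5 GUA (Val): third position 4-fold.
Codon 6 ACA (Thr): third position 4-fold.
Four-fold degenerate third positions: 4.

4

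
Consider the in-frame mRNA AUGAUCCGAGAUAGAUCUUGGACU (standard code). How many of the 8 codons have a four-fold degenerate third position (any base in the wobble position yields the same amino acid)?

Codon 1 AUG (Met): third position 1-fold.
Codon 2 AUC (Ile): third position 3-fold.
Codon 3 CGA (Arg): third position 4-fold.
Codon 4 GAU (Asp): third position 2-fold.
Codon 5 AGA (Arg): third position 2-fold.
Codon 6 UCU (Ser): third position 4-fold.
Codon 7 UGG (Trp): third position 1-fold.
Codon 8 ACU (Thr): third position 4-fold.
Four-fold degenerate third positions: 3.

3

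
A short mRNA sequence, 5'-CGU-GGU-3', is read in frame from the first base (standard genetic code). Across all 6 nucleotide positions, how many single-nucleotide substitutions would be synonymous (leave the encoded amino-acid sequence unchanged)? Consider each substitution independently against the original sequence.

6

Codon 1 (CGU, Arg): 3 synonymous substitutions.
Codon 2 (GGU, Gly): 3 synonymous substitutions.
Total: 3 + 3 = 6.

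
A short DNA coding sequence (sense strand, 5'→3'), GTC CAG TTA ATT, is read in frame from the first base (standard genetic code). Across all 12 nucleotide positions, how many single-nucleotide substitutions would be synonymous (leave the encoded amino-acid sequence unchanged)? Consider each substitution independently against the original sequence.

Codon 1 (GTC, Val): 3 synonymous substitutions.
Codon 2 (CAG, Gln): 1 synonymous substitution.
Codon 3 (TTA, Leu): 2 synonymous substitutions.
Codon 4 (ATT, Ile): 2 synonymous substitutions.
Total: 3 + 1 + 2 + 2 = 8.

8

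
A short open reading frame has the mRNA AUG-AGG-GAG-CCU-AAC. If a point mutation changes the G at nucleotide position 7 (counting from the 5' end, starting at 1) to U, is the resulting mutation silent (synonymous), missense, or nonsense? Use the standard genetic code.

nonsense

Position 7 falls in codon 3: GAG → Glu.
After the substitution the codon is UAG → Stop.
The new codon is a stop codon, so this is a nonsense mutation.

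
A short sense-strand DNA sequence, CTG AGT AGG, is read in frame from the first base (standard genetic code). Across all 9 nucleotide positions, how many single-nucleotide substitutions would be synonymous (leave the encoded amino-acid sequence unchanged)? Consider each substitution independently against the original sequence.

7

Codon 1 (CTG, Leu): 4 synonymous substitutions.
Codon 2 (AGT, Ser): 1 synonymous substitution.
Codon 3 (AGG, Arg): 2 synonymous substitutions.
Total: 4 + 1 + 2 = 7.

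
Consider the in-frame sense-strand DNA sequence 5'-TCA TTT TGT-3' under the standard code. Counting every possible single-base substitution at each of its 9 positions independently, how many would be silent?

5

Codon 1 (TCA, Ser): 3 synonymous substitutions.
Codon 2 (TTT, Phe): 1 synonymous substitution.
Codon 3 (TGT, Cys): 1 synonymous substitution.
Total: 3 + 1 + 1 = 5.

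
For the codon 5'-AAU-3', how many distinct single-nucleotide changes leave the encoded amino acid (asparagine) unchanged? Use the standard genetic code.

Position 1: none → 0 synonymous.
Position 2: none → 0 synonymous.
Position 3: AAC → 1 synonymous.
Total: 0 + 0 + 1 = 1.

1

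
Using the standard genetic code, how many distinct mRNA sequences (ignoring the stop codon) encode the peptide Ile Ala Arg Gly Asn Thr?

Ile: 3 codons.
Ala: 4 codons.
Arg: 6 codons.
Gly: 4 codons.
Asn: 2 codons.
Thr: 4 codons.
3 × 4 × 6 × 4 × 2 × 4 = 2304.

2304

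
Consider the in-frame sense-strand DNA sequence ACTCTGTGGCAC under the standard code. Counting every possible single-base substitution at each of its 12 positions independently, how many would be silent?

8

Codon 1 (ACT, Thr): 3 synonymous substitutions.
Codon 2 (CTG, Leu): 4 synonymous substitutions.
Codon 3 (TGG, Trp): 0 synonymous substitutions.
Codon 4 (CAC, His): 1 synonymous substitution.
Total: 3 + 4 + 0 + 1 = 8.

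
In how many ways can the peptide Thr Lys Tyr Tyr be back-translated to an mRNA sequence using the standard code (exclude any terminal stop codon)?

Thr: 4 codons.
Lys: 2 codons.
Tyr: 2 codons.
Tyr: 2 codons.
4 × 2 × 2 × 2 = 32.

32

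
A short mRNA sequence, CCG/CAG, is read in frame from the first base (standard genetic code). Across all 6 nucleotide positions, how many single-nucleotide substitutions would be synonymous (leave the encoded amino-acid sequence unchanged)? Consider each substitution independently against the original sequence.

Codon 1 (CCG, Pro): 3 synonymous substitutions.
Codon 2 (CAG, Gln): 1 synonymous substitution.
Total: 3 + 1 = 4.

4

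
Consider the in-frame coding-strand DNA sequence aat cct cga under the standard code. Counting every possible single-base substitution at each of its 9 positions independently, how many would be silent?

8

Codon 1 (AAT, Asn): 1 synonymous substitution.
Codon 2 (CCT, Pro): 3 synonymous substitutions.
Codon 3 (CGA, Arg): 4 synonymous substitutions.
Total: 1 + 3 + 4 = 8.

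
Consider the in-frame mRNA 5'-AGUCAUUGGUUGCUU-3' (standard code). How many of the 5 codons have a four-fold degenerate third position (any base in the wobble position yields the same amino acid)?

1

Codon 1 AGU (Ser): third position 2-fold.
Codon 2 CAU (His): third position 2-fold.
Codon 3 UGG (Trp): third position 1-fold.
Codon 4 UUG (Leu): third position 2-fold.
Codon 5 CUU (Leu): third position 4-fold.
Four-fold degenerate third positions: 1.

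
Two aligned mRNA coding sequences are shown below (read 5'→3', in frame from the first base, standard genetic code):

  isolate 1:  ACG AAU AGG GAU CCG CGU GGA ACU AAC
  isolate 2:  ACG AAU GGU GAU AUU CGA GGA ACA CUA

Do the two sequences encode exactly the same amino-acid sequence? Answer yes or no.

no

Codon 1: ACG Thr / ACG Thr — identical.
Codon 2: AAU Asn / AAU Asn — identical.
Codon 3: AGG Arg / GGU Gly — nonsynonymous.
Codon 4: GAU Asp / GAU Asp — identical.
Codon 5: CCG Pro / AUU Ile — nonsynonymous.
Codon 6: CGU Arg / CGA Arg — synonymous.
Codon 7: GGA Gly / GGA Gly — identical.
Codon 8: ACU Thr / ACA Thr — synonymous.
Codon 9: AAC Asn / CUA Leu — nonsynonymous.
Nonsynonymous differences: 3 → different protein.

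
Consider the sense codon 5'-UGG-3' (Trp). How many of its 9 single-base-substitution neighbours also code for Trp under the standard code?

0

Position 1: none → 0 synonymous.
Position 2: none → 0 synonymous.
Position 3: none → 0 synonymous.
Total: 0 + 0 + 0 = 0.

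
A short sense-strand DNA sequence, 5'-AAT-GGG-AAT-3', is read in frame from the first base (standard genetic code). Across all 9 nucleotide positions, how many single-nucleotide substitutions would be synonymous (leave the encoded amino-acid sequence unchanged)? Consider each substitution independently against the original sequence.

Codon 1 (AAT, Asn): 1 synonymous substitution.
Codon 2 (GGG, Gly): 3 synonymous substitutions.
Codon 3 (AAT, Asn): 1 synonymous substitution.
Total: 1 + 3 + 1 = 5.

5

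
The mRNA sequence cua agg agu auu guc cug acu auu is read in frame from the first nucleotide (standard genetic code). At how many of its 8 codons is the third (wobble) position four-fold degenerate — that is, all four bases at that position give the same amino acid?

Codon 1 CUA (Leu): third position 4-fold.
Codon 2 AGG (Arg): third position 2-fold.
Codon 3 AGU (Ser): third position 2-fold.
Codon 4 AUU (Ile): third position 3-fold.
Codon 5 GUC (Val): third position 4-fold.
Codon 6 CUG (Leu): third position 4-fold.
Codon 7 ACU (Thr): third position 4-fold.
Codon 8 AUU (Ile): third position 3-fold.
Four-fold degenerate third positions: 4.

4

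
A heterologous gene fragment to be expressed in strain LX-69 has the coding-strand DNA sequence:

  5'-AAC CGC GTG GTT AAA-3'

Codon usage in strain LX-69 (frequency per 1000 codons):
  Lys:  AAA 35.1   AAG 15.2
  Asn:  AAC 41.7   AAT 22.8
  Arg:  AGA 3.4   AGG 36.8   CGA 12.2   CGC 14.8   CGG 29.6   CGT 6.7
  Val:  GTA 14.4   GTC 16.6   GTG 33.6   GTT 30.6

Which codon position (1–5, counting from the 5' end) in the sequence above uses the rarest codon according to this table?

2

Codon 1 AAC (Asn): 41.7 per 1000.
Codon 2 CGC (Arg): 14.8 per 1000.
Codon 3 GTG (Val): 33.6 per 1000.
Codon 4 GTT (Val): 30.6 per 1000.
Codon 5 AAA (Lys): 35.1 per 1000.
Lowest frequency is 14.8 at codon 2.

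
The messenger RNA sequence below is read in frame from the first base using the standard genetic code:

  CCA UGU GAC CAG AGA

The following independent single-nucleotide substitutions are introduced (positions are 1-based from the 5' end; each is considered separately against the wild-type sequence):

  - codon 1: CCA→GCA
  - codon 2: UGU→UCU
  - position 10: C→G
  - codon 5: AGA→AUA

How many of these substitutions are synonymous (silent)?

Codon 1: CCA (Pro) → GCA (Ala) — missense.
Codon 2: UGU (Cys) → UCU (Ser) — missense.
Codon 4: CAG (Gln) → GAG (Glu) — missense.
Codon 5: AGA (Arg) → AUA (Ile) — missense.
Synonymous: 0 of 4.

0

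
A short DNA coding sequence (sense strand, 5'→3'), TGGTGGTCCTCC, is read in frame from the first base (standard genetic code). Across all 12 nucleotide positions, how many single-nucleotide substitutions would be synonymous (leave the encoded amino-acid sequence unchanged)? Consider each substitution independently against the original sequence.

Codon 1 (TGG, Trp): 0 synonymous substitutions.
Codon 2 (TGG, Trp): 0 synonymous substitutions.
Codon 3 (TCC, Ser): 3 synonymous substitutions.
Codon 4 (TCC, Ser): 3 synonymous substitutions.
Total: 0 + 0 + 3 + 3 = 6.

6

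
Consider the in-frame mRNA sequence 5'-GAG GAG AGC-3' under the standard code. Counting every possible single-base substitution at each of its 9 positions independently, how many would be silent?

Codon 1 (GAG, Glu): 1 synonymous substitution.
Codon 2 (GAG, Glu): 1 synonymous substitution.
Codon 3 (AGC, Ser): 1 synonymous substitution.
Total: 1 + 1 + 1 = 3.

3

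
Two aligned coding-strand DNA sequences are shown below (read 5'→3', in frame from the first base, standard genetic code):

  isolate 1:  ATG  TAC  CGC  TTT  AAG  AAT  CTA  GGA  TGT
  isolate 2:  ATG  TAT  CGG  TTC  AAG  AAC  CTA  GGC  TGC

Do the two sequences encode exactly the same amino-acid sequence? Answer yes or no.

Codon 1: ATG Met / ATG Met — identical.
Codon 2: TAC Tyr / TAT Tyr — synonymous.
Codon 3: CGC Arg / CGG Arg — synonymous.
Codon 4: TTT Phe / TTC Phe — synonymous.
Codon 5: AAG Lys / AAG Lys — identical.
Codon 6: AAT Asn / AAC Asn — synonymous.
Codon 7: CTA Leu / CTA Leu — identical.
Codon 8: GGA Gly / GGC Gly — synonymous.
Codon 9: TGT Cys / TGC Cys — synonymous.
Nonsynonymous differences: 0 → same protein.

yes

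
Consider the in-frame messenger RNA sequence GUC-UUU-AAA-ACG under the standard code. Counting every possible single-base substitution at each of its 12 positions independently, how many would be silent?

8

Codon 1 (GUC, Val): 3 synonymous substitutions.
Codon 2 (UUU, Phe): 1 synonymous substitution.
Codon 3 (AAA, Lys): 1 synonymous substitution.
Codon 4 (ACG, Thr): 3 synonymous substitutions.
Total: 3 + 1 + 1 + 3 = 8.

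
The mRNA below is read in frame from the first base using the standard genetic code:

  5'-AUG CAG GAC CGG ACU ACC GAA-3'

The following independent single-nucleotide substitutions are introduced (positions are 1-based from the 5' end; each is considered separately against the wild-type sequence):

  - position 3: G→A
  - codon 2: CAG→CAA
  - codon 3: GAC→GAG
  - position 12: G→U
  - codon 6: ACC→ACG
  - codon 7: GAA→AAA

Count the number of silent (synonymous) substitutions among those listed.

Codon 1: AUG (Met) → AUA (Ile) — missense.
Codon 2: CAG (Gln) → CAA (Gln) — synonymous.
Codon 3: GAC (Asp) → GAG (Glu) — missense.
Codon 4: CGG (Arg) → CGU (Arg) — synonymous.
Codon 6: ACC (Thr) → ACG (Thr) — synonymous.
Codon 7: GAA (Glu) → AAA (Lys) — missense.
Synonymous: 3 of 6.

3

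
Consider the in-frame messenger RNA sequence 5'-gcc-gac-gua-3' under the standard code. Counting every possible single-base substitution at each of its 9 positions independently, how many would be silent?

Codon 1 (GCC, Ala): 3 synonymous substitutions.
Codon 2 (GAC, Asp): 1 synonymous substitution.
Codon 3 (GUA, Val): 3 synonymous substitutions.
Total: 3 + 1 + 3 = 7.

7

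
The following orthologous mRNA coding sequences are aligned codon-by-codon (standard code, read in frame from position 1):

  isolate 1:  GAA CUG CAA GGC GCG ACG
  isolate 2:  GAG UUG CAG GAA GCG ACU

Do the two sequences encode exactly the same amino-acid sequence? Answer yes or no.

Codon 1: GAA Glu / GAG Glu — synonymous.
Codon 2: CUG Leu / UUG Leu — synonymous.
Codon 3: CAA Gln / CAG Gln — synonymous.
Codon 4: GGC Gly / GAA Glu — nonsynonymous.
Codon 5: GCG Ala / GCG Ala — identical.
Codon 6: ACG Thr / ACU Thr — synonymous.
Nonsynonymous differences: 1 → different protein.

no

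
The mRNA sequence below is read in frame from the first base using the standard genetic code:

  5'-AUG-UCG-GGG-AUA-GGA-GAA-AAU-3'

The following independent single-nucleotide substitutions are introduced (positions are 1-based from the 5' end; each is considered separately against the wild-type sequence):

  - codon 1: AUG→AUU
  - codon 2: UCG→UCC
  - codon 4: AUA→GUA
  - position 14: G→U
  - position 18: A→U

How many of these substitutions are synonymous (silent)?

Codon 1: AUG (Met) → AUU (Ile) — missense.
Codon 2: UCG (Ser) → UCC (Ser) — synonymous.
Codon 4: AUA (Ile) → GUA (Val) — missense.
Codon 5: GGA (Gly) → GUA (Val) — missense.
Codon 6: GAA (Glu) → GAU (Asp) — missense.
Synonymous: 1 of 5.

1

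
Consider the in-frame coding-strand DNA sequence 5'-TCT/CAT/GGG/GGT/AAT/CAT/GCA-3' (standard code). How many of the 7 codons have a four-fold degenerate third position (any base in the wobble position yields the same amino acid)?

4

Codon 1 TCT (Ser): third position 4-fold.
Codon 2 CAT (His): third position 2-fold.
Codon 3 GGG (Gly): third position 4-fold.
Codon 4 GGT (Gly): third position 4-fold.
Codon 5 AAT (Asn): third position 2-fold.
Codon 6 CAT (His): third position 2-fold.
Codon 7 GCA (Ala): third position 4-fold.
Four-fold degenerate third positions: 4.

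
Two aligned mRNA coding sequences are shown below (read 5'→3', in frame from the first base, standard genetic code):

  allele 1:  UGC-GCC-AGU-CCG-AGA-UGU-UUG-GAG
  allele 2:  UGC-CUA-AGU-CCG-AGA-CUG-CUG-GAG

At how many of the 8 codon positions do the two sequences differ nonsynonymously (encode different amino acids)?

Codon 1: UGC Cys / UGC Cys — identical.
Codon 2: GCC Ala / CUA Leu — nonsynonymous.
Codon 3: AGU Ser / AGU Ser — identical.
Codon 4: CCG Pro / CCG Pro — identical.
Codon 5: AGA Arg / AGA Arg — identical.
Codon 6: UGU Cys / CUG Leu — nonsynonymous.
Codon 7: UUG Leu / CUG Leu — synonymous.
Codon 8: GAG Glu / GAG Glu — identical.
Nonsynonymous differences: 2.

2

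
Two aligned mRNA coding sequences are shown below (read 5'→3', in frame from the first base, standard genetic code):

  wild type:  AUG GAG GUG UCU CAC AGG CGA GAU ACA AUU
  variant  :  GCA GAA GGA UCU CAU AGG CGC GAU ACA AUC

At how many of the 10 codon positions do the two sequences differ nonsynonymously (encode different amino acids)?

Codon 1: AUG Met / GCA Ala — nonsynonymous.
Codon 2: GAG Glu / GAA Glu — synonymous.
Codon 3: GUG Val / GGA Gly — nonsynonymous.
Codon 4: UCU Ser / UCU Ser — identical.
Codon 5: CAC His / CAU His — synonymous.
Codon 6: AGG Arg / AGG Arg — identical.
Codon 7: CGA Arg / CGC Arg — synonymous.
Codon 8: GAU Asp / GAU Asp — identical.
Codon 9: ACA Thr / ACA Thr — identical.
Codon 10: AUU Ile / AUC Ile — synonymous.
Nonsynonymous differences: 2.

2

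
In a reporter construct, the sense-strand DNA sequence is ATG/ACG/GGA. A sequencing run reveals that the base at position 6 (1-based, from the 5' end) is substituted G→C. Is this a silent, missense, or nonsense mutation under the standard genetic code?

Position 6 falls in codon 2: ACG → Thr.
After the substitution the codon is ACC → Thr.
Both encode Thr, so the change is synonymous.

silent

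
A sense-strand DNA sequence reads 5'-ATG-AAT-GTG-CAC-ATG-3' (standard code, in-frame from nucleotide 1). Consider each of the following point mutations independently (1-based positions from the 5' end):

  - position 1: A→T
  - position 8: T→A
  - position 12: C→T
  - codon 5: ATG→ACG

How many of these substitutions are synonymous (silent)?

Codon 1: ATG (Met) → TTG (Leu) — missense.
Codon 3: GTG (Val) → GAG (Glu) — missense.
Codon 4: CAC (His) → CAT (His) — synonymous.
Codon 5: ATG (Met) → ACG (Thr) — missense.
Synonymous: 1 of 4.

1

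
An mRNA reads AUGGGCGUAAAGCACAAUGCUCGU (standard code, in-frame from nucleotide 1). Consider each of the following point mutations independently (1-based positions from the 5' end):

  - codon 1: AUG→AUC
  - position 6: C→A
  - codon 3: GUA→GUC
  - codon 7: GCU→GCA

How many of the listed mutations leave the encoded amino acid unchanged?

Codon 1: AUG (Met) → AUC (Ile) — missense.
Codon 2: GGC (Gly) → GGA (Gly) — synonymous.
Codon 3: GUA (Val) → GUC (Val) — synonymous.
Codon 7: GCU (Ala) → GCA (Ala) — synonymous.
Synonymous: 3 of 4.

3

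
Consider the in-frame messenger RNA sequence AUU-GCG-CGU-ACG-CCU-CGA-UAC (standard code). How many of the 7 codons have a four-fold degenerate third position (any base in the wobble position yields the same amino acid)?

Codon 1 AUU (Ile): third position 3-fold.
Codon 2 GCG (Ala): third position 4-fold.
Codon 3 CGU (Arg): third position 4-fold.
Codon 4 ACG (Thr): third position 4-fold.
Codon 5 CCU (Pro): third position 4-fold.
Codon 6 CGA (Arg): third position 4-fold.
Codon 7 UAC (Tyr): third position 2-fold.
Four-fold degenerate third positions: 5.

5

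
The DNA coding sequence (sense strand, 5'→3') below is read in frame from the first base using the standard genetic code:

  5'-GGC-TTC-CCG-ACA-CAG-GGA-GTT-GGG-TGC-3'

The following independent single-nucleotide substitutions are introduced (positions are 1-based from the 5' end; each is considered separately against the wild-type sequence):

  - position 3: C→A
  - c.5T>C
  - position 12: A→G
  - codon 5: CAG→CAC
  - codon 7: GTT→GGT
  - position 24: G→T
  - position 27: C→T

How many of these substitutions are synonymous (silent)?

4

Codon 1: GGC (Gly) → GGA (Gly) — synonymous.
Codon 2: TTC (Phe) → TCC (Ser) — missense.
Codon 4: ACA (Thr) → ACG (Thr) — synonymous.
Codon 5: CAG (Gln) → CAC (His) — missense.
Codon 7: GTT (Val) → GGT (Gly) — missense.
Codon 8: GGG (Gly) → GGT (Gly) — synonymous.
Codon 9: TGC (Cys) → TGT (Cys) — synonymous.
Synonymous: 4 of 7.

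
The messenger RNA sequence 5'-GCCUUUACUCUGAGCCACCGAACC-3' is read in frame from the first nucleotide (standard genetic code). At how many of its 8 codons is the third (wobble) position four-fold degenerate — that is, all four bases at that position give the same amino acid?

5

Codon 1 GCC (Ala): third position 4-fold.
Codon 2 UUU (Phe): third position 2-fold.
Codon 3 ACU (Thr): third position 4-fold.
Codon 4 CUG (Leu): third position 4-fold.
Codon 5 AGC (Ser): third position 2-fold.
Codon 6 CAC (His): third position 2-fold.
Codon 7 CGA (Arg): third position 4-fold.
Codon 8 ACC (Thr): third position 4-fold.
Four-fold degenerate third positions: 5.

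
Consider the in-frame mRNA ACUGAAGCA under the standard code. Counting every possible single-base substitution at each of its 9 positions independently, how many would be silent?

7

Codon 1 (ACU, Thr): 3 synonymous substitutions.
Codon 2 (GAA, Glu): 1 synonymous substitution.
Codon 3 (GCA, Ala): 3 synonymous substitutions.
Total: 3 + 1 + 3 = 7.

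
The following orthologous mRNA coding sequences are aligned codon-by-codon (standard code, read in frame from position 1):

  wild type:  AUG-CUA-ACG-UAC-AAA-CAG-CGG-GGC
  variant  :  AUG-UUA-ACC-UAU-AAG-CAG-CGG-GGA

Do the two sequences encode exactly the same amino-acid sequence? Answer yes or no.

yes

Codon 1: AUG Met / AUG Met — identical.
Codon 2: CUA Leu / UUA Leu — synonymous.
Codon 3: ACG Thr / ACC Thr — synonymous.
Codon 4: UAC Tyr / UAU Tyr — synonymous.
Codon 5: AAA Lys / AAG Lys — synonymous.
Codon 6: CAG Gln / CAG Gln — identical.
Codon 7: CGG Arg / CGG Arg — identical.
Codon 8: GGC Gly / GGA Gly — synonymous.
Nonsynonymous differences: 0 → same protein.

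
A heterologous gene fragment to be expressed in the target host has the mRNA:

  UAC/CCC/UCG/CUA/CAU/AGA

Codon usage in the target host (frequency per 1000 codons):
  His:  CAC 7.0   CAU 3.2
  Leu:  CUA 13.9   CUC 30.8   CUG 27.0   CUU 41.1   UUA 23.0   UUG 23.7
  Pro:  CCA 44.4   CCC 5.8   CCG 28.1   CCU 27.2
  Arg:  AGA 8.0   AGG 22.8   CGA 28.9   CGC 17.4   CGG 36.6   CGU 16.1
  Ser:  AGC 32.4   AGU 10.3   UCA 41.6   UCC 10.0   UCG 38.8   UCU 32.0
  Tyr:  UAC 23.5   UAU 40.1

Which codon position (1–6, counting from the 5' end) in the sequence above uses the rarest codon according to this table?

5

Codon 1 UAC (Tyr): 23.5 per 1000.
Codon 2 CCC (Pro): 5.8 per 1000.
Codon 3 UCG (Ser): 38.8 per 1000.
Codon 4 CUA (Leu): 13.9 per 1000.
Codon 5 CAU (His): 3.2 per 1000.
Codon 6 AGA (Arg): 8.0 per 1000.
Lowest frequency is 3.2 at codon 5.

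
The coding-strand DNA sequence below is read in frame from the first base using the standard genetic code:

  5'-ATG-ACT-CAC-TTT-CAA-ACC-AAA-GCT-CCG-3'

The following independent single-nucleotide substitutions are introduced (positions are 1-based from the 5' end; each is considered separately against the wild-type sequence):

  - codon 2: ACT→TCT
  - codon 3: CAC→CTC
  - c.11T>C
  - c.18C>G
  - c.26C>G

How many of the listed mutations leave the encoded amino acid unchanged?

1

Codon 2: ACT (Thr) → TCT (Ser) — missense.
Codon 3: CAC (His) → CTC (Leu) — missense.
Codon 4: TTT (Phe) → TCT (Ser) — missense.
Codon 6: ACC (Thr) → ACG (Thr) — synonymous.
Codon 9: CCG (Pro) → CGG (Arg) — missense.
Synonymous: 1 of 5.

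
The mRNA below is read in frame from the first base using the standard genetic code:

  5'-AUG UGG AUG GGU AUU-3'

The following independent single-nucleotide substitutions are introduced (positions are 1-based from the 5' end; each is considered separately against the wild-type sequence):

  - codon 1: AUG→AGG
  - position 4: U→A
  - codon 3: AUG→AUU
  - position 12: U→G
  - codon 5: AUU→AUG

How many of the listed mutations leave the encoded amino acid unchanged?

1

Codon 1: AUG (Met) → AGG (Arg) — missense.
Codon 2: UGG (Trp) → AGG (Arg) — missense.
Codon 3: AUG (Met) → AUU (Ile) — missense.
Codon 4: GGU (Gly) → GGG (Gly) — synonymous.
Codon 5: AUU (Ile) → AUG (Met) — missense.
Synonymous: 1 of 5.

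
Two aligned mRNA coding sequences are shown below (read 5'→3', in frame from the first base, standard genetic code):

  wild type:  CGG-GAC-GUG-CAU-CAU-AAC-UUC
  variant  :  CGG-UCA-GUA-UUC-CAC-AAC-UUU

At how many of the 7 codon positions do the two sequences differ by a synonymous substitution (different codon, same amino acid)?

Codon 1: CGG Arg / CGG Arg — identical.
Codon 2: GAC Asp / UCA Ser — nonsynonymous.
Codon 3: GUG Val / GUA Val — synonymous.
Codon 4: CAU His / UUC Phe — nonsynonymous.
Codon 5: CAU His / CAC His — synonymous.
Codon 6: AAC Asn / AAC Asn — identical.
Codon 7: UUC Phe / UUU Phe — synonymous.
Synonymous differences: 3.

3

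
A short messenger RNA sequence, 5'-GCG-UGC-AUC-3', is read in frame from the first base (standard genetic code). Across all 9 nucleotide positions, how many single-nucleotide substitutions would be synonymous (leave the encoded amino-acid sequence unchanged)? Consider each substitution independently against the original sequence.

6

Codon 1 (GCG, Ala): 3 synonymous substitutions.
Codon 2 (UGC, Cys): 1 synonymous substitution.
Codon 3 (AUC, Ile): 2 synonymous substitutions.
Total: 3 + 1 + 2 = 6.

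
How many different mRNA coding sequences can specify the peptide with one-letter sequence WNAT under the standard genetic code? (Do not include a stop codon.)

32

Trp: 1 codon.
Asn: 2 codons.
Ala: 4 codons.
Thr: 4 codons.
1 × 2 × 4 × 4 = 32.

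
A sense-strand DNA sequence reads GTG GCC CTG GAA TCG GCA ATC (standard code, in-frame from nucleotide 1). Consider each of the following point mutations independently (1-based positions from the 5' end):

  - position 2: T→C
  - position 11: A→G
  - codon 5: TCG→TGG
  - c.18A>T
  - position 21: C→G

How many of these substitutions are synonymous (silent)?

1

Codon 1: GTG (Val) → GCG (Ala) — missense.
Codon 4: GAA (Glu) → GGA (Gly) — missense.
Codon 5: TCG (Ser) → TGG (Trp) — missense.
Codon 6: GCA (Ala) → GCT (Ala) — synonymous.
Codon 7: ATC (Ile) → ATG (Met) — missense.
Synonymous: 1 of 5.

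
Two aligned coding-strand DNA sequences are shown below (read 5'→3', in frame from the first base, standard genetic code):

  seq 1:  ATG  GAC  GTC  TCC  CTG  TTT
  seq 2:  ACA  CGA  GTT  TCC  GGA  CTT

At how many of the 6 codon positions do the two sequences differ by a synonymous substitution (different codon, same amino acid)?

1

Codon 1: ATG Met / ACA Thr — nonsynonymous.
Codon 2: GAC Asp / CGA Arg — nonsynonymous.
Codon 3: GTC Val / GTT Val — synonymous.
Codon 4: TCC Ser / TCC Ser — identical.
Codon 5: CTG Leu / GGA Gly — nonsynonymous.
Codon 6: TTT Phe / CTT Leu — nonsynonymous.
Synonymous differences: 1.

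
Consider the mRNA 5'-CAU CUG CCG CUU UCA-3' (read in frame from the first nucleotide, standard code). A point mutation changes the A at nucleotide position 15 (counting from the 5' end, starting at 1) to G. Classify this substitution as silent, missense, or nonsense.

silent

Position 15 falls in codon 5: UCA → Ser.
After the substitution the codon is UCG → Ser.
Both encode Ser, so the change is synonymous.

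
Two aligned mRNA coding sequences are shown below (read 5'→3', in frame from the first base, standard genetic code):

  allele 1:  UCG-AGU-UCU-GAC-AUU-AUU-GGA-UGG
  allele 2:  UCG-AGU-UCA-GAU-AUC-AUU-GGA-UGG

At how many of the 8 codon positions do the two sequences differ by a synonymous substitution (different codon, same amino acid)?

3

Codon 1: UCG Ser / UCG Ser — identical.
Codon 2: AGU Ser / AGU Ser — identical.
Codon 3: UCU Ser / UCA Ser — synonymous.
Codon 4: GAC Asp / GAU Asp — synonymous.
Codon 5: AUU Ile / AUC Ile — synonymous.
Codon 6: AUU Ile / AUU Ile — identical.
Codon 7: GGA Gly / GGA Gly — identical.
Codon 8: UGG Trp / UGG Trp — identical.
Synonymous differences: 3.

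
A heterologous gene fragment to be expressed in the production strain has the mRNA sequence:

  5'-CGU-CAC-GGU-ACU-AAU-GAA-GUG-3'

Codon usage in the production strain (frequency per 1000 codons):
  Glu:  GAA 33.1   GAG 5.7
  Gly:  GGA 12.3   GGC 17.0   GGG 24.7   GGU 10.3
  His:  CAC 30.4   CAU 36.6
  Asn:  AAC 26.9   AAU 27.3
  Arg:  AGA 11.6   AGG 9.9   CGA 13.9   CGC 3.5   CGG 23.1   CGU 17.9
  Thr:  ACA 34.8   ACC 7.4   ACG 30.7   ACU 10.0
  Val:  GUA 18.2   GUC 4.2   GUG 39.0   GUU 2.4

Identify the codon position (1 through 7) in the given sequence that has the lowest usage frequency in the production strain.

4

Codon 1 CGU (Arg): 17.9 per 1000.
Codon 2 CAC (His): 30.4 per 1000.
Codon 3 GGU (Gly): 10.3 per 1000.
Codon 4 ACU (Thr): 10.0 per 1000.
Codon 5 AAU (Asn): 27.3 per 1000.
Codon 6 GAA (Glu): 33.1 per 1000.
Codon 7 GUG (Val): 39.0 per 1000.
Lowest frequency is 10.0 at codon 4.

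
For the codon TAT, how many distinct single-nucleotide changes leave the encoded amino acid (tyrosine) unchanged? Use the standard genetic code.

Position 1: none → 0 synonymous.
Position 2: none → 0 synonymous.
Position 3: TAC → 1 synonymous.
Total: 0 + 0 + 1 = 1.

1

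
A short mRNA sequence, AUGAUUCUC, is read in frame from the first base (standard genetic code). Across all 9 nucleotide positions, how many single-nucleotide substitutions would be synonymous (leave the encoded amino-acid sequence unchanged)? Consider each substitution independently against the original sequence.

Codon 1 (AUG, Met): 0 synonymous substitutions.
Codon 2 (AUU, Ile): 2 synonymous substitutions.
Codon 3 (CUC, Leu): 3 synonymous substitutions.
Total: 0 + 2 + 3 = 5.

5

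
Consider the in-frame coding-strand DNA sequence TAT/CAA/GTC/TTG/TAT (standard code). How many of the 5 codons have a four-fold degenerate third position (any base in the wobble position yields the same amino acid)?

Codon 1 TAT (Tyr): third position 2-fold.
Codon 2 CAA (Gln): third position 2-fold.
Codon 3 GTC (Val): third position 4-fold.
Codon 4 TTG (Leu): third position 2-fold.
Codon 5 TAT (Tyr): third position 2-fold.
Four-fold degenerate third positions: 1.

1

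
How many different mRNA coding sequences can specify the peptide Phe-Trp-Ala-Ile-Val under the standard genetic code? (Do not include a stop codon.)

96

Phe: 2 codons.
Trp: 1 codon.
Ala: 4 codons.
Ile: 3 codons.
Val: 4 codons.
2 × 1 × 4 × 3 × 4 = 96.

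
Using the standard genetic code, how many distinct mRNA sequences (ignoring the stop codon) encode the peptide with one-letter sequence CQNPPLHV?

Cys: 2 codons.
Gln: 2 codons.
Asn: 2 codons.
Pro: 4 codons.
Pro: 4 codons.
Leu: 6 codons.
His: 2 codons.
Val: 4 codons.
2 × 2 × 2 × 4 × 4 × 6 × 2 × 4 = 6144.

6144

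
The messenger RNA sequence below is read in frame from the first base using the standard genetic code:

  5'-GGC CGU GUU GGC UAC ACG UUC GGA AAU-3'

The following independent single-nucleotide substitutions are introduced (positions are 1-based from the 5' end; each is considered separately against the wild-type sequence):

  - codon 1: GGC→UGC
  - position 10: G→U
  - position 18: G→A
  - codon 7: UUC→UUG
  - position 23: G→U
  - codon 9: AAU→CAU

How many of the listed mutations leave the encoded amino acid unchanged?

1

Codon 1: GGC (Gly) → UGC (Cys) — missense.
Codon 4: GGC (Gly) → UGC (Cys) — missense.
Codon 6: ACG (Thr) → ACA (Thr) — synonymous.
Codon 7: UUC (Phe) → UUG (Leu) — missense.
Codon 8: GGA (Gly) → GUA (Val) — missense.
Codon 9: AAU (Asn) → CAU (His) — missense.
Synonymous: 1 of 6.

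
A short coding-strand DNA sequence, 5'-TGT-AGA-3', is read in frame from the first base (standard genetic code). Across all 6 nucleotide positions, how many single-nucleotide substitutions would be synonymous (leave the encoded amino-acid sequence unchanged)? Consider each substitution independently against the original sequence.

3

Codon 1 (TGT, Cys): 1 synonymous substitution.
Codon 2 (AGA, Arg): 2 synonymous substitutions.
Total: 1 + 2 = 3.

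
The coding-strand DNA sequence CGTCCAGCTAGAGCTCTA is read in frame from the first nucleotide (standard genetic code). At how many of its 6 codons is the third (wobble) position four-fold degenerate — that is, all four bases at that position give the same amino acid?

Codon 1 CGT (Arg): third position 4-fold.
Codon 2 CCA (Pro): third position 4-fold.
Codon 3 GCT (Ala): third position 4-fold.
Codon 4 AGA (Arg): third position 2-fold.
Codon 5 GCT (Ala): third position 4-fold.
Codon 6 CTA (Leu): third position 4-fold.
Four-fold degenerate third positions: 5.

5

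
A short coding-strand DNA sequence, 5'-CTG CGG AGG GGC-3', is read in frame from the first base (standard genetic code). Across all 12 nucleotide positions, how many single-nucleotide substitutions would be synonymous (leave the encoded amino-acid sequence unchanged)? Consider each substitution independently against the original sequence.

Codon 1 (CTG, Leu): 4 synonymous substitutions.
Codon 2 (CGG, Arg): 4 synonymous substitutions.
Codon 3 (AGG, Arg): 2 synonymous substitutions.
Codon 4 (GGC, Gly): 3 synonymous substitutions.
Total: 4 + 4 + 2 + 3 = 13.

13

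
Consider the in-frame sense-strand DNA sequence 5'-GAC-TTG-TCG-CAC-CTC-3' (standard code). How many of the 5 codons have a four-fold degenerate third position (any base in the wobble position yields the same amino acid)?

Codon 1 GAC (Asp): third position 2-fold.
Codon 2 TTG (Leu): third position 2-fold.
Codon 3 TCG (Ser): third position 4-fold.
Codon 4 CAC (His): third position 2-fold.
Codon 5 CTC (Leu): third position 4-fold.
Four-fold degenerate third positions: 2.

2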